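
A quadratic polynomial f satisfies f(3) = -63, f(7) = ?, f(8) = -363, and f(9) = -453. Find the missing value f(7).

The 3 known points determine the degree-2 polynomial uniquely.
Write f(t) = at^2 + bt + c. Substituting each data point gives a linear system:
  9a + 3b + c = -63
  64a + 8b + c = -363
  81a + 9b + c = -453
Solving the system yields a = -5, b = -5, c = -3.
So f(t) = -5t^2 - 5t - 3.
Then f(7) = -283.

-283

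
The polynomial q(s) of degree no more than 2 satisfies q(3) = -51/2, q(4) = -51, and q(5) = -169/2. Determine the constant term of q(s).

Write q(s) = as^2 + bs + c. Substituting each data point gives a linear system:
  9a + 3b + c = -51/2
  16a + 4b + c = -51
  25a + 5b + c = -169/2
Solving the system yields a = -4, b = 5/2, c = 3.
So q(s) = -4s² + (5/2)s + 3.
The constant term is 3.

3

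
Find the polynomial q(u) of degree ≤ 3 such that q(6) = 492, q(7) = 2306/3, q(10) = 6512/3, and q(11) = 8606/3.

Write q(u) = au^3 + bu^2 + cu + d. Substituting each data point gives a linear system:
  216a + 36b + 6c + d = 492
  343a + 49b + 7c + d = 2306/3
  1000a + 100b + 10c + d = 6512/3
  1331a + 121b + 11c + d = 8606/3
Solving the system yields a = 2, b = 5/3, c = 1, d = -6.
So q(u) = 2u^3 + (5/3)u^2 + u - 6.
Check: q(6) = 492. ✓

q(u) = 2u^3 + (5/3)u^2 + u - 6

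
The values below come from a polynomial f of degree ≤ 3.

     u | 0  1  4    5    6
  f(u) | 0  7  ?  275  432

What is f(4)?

160

The 4 known points determine the degree-3 polynomial uniquely.
Write f(u) = au^3 + bu^2 + cu + d. Substituting each data point gives a linear system:
  d = 0
  a + b + c + d = 7
  125a + 25b + 5c + d = 275
  216a + 36b + 6c + d = 432
Solving the system yields a = 1, b = 6, c = 0, d = 0.
So f(u) = u^3 + 6u^2.
Then f(4) = 160.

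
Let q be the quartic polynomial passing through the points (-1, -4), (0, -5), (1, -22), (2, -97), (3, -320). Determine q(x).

q(x) = -2x^4 - 3x^3 - 6x^2 - 6x - 5

Write q(x) = ax^4 + bx^3 + cx^2 + dx + e. Substituting each data point gives a linear system:
  a - b + c - d + e = -4
  e = -5
  a + b + c + d + e = -22
  16a + 8b + 4c + 2d + e = -97
  81a + 27b + 9c + 3d + e = -320
Solving the system yields a = -2, b = -3, c = -6, d = -6, e = -5.
So q(x) = -2x⁴ - 3x³ - 6x² - 6x - 5.
Check: q(2) = -97. ✓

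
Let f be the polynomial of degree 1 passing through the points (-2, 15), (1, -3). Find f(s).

f(s) = -6s + 3

Write f(s) = as + b. Substituting each data point gives a linear system:
  -2a + b = 15
  a + b = -3
Solving the system yields a = -6, b = 3.
So f(s) = -6s + 3.
Check: f(-2) = 15. ✓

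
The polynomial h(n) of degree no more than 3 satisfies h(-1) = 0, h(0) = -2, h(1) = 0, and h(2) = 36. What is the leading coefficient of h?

5

Write h(n) = an^3 + bn^2 + cn + d. Substituting each data point gives a linear system:
  -a + b - c + d = 0
  d = -2
  a + b + c + d = 0
  8a + 4b + 2c + d = 36
Solving the system yields a = 5, b = 2, c = -5, d = -2.
So h(n) = 5n^3 + 2n^2 - 5n - 2.
The leading coefficient is 5.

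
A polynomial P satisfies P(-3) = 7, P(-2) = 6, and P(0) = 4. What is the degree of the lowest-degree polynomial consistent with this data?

1

Divided differences on the nodes -3, -2, 0:
  order 0: 7  6  4
  order 1: -1  -1
  order 2: 0
The order-1 divided differences are all -1 (nonzero) and every higher order vanishes, so the data lies on a polynomial of degree exactly 1.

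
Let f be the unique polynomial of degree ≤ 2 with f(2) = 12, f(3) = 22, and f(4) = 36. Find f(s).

Write f(s) = as^2 + bs + c. Substituting each data point gives a linear system:
  4a + 2b + c = 12
  9a + 3b + c = 22
  16a + 4b + c = 36
Solving the system yields a = 2, b = 0, c = 4.
So f(s) = 2s^2 + 4.
Check: f(2) = 12. ✓

f(s) = 2s^2 + 4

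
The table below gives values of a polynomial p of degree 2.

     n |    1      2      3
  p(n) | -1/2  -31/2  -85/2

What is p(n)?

Write p(n) = an^2 + bn + c. Substituting each data point gives a linear system:
  a + b + c = -1/2
  4a + 2b + c = -31/2
  9a + 3b + c = -85/2
Solving the system yields a = -6, b = 3, c = 5/2.
So p(n) = -6n^2 + 3n + 5/2.
Check: p(1) = -1/2. ✓

p(n) = -6n^2 + 3n + 5/2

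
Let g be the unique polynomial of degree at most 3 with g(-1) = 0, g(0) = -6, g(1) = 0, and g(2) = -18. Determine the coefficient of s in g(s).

Write g(s) = as^3 + bs^2 + cs + d. Substituting each data point gives a linear system:
  -a + b - c + d = 0
  d = -6
  a + b + c + d = 0
  8a + 4b + 2c + d = -18
Solving the system yields a = -6, b = 6, c = 6, d = -6.
So g(s) = -6s³ + 6s² + 6s - 6.
The coefficient of s is 6.

6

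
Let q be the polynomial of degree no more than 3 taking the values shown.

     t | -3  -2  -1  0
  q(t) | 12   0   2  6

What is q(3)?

Forward differences of the values at t = -3, -2, -1, 0:
  q  : 12  0  2  6
  Δ  : -12  2  4
  Δ^2: 14  2
  Δ^3: -12
The third differences are constant, confirming degree 3.
Interpolating (Newton forward form) and evaluating at t = 3 gives q(3) = -90.

-90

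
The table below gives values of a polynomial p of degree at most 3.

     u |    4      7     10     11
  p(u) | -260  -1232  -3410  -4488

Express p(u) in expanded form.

p(u) = -3u^3 - 4u^2 - u

Using the Lagrange interpolation formula with nodes 4, 7, 10, 11:
  L_0(u) = (u - 7)(u - 10)(u - 11) / -126
  L_1(u) = (u - 4)(u - 10)(u - 11) / 36
  L_2(u) = (u - 4)(u - 7)(u - 11) / -18
  L_3(u) = (u - 4)(u - 7)(u - 10) / 28
Then p(u) = -260·L_0(u) - 1232·L_1(u) - 3410·L_2(u) - 4488·L_3(u).
Expanding and collecting terms gives p(u) = -3u³ - 4u² - u.
Check: p(11) = -4488. ✓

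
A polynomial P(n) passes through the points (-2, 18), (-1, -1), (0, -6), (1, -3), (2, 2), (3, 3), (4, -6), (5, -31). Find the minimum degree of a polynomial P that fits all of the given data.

3

Forward differences of the values at n = -2, -1, 0, 1, 2, 3, 4, 5:
  P  : 18  -1  -6  -3  2  3  -6  -31
  Δ  : -19  -5  3  5  1  -9  -25
  Δ^2: 14  8  2  -4  -10  -16
  Δ^3: -6  -6  -6  -6  -6
  Δ^4: 0  0  0  0
  Δ^5: 0  0  0
  Δ^6: 0  0
  Δ^7: 0
The third differences are constant (-6) and nonzero, while all higher differences vanish, so the minimal degree is 3.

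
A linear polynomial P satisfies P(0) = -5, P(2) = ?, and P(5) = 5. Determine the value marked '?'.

-1

The 2 known points determine the degree-1 polynomial uniquely.
Write P(n) = an + b. Substituting each data point gives a linear system:
  b = -5
  5a + b = 5
Solving the system yields a = 2, b = -5.
So P(n) = 2n - 5.
Then P(2) = -1.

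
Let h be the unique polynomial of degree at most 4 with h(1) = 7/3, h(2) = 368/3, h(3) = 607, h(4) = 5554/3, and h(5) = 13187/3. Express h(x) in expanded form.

h(x) = 6x^4 + 6x^3 - 4x^2 + (1/3)x - 6

Write h(x) = ax^4 + bx^3 + cx^2 + dx + e. Substituting each data point gives a linear system:
  a + b + c + d + e = 7/3
  16a + 8b + 4c + 2d + e = 368/3
  81a + 27b + 9c + 3d + e = 607
  256a + 64b + 16c + 4d + e = 5554/3
  625a + 125b + 25c + 5d + e = 13187/3
Solving the system yields a = 6, b = 6, c = -4, d = 1/3, e = -6.
So h(x) = 6x^4 + 6x^3 - 4x^2 + (1/3)x - 6.
Check: h(1) = 7/3. ✓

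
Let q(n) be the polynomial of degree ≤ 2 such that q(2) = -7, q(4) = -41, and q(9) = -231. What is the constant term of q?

3

Write q(n) = an^2 + bn + c. Substituting each data point gives a linear system:
  4a + 2b + c = -7
  16a + 4b + c = -41
  81a + 9b + c = -231
Solving the system yields a = -3, b = 1, c = 3.
So q(n) = -3n^2 + n + 3.
The constant term is 3.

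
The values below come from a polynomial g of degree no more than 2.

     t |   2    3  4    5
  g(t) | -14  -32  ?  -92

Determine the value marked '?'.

-58

The 3 known points determine the degree-2 polynomial uniquely.
Write g(t) = at^2 + bt + c. Substituting each data point gives a linear system:
  4a + 2b + c = -14
  9a + 3b + c = -32
  25a + 5b + c = -92
Solving the system yields a = -4, b = 2, c = -2.
So g(t) = -4t^2 + 2t - 2.
Then g(4) = -58.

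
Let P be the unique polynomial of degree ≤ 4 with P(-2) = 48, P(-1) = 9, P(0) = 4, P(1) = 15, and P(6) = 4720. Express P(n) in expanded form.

P(n) = 3n^4 + 3n^3 + 5n^2 + 4

Using the Lagrange interpolation formula with nodes -2, -1, 0, 1, 6:
  L_0(n) = (n + 1)n(n - 1)(n - 6) / 48
  L_1(n) = (n + 2)n(n - 1)(n - 6) / -14
  L_2(n) = (n + 2)(n + 1)(n - 1)(n - 6) / 12
  L_3(n) = (n + 2)(n + 1)n(n - 6) / -30
  L_4(n) = (n + 2)(n + 1)n(n - 1) / 1680
Then P(n) = 48·L_0(n) + 9·L_1(n) + 4·L_2(n) + 15·L_3(n) + 4720·L_4(n).
Expanding and collecting terms gives P(n) = 3n^4 + 3n^3 + 5n^2 + 4.
Check: P(-1) = 9. ✓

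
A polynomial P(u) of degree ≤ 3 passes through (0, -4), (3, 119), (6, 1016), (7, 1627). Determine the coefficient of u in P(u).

2

Write P(u) = au^3 + bu^2 + cu + d. Substituting each data point gives a linear system:
  d = -4
  27a + 9b + 3c + d = 119
  216a + 36b + 6c + d = 1016
  343a + 49b + 7c + d = 1627
Solving the system yields a = 5, b = -2, c = 2, d = -4.
So P(u) = 5u^3 - 2u^2 + 2u - 4.
The coefficient of u is 2.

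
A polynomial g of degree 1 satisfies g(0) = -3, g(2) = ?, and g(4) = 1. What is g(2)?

-1

The 2 known points determine the degree-1 polynomial uniquely.
Write g(u) = au + b. Substituting each data point gives a linear system:
  b = -3
  4a + b = 1
Solving the system yields a = 1, b = -3.
So g(u) = u - 3.
Then g(2) = -1.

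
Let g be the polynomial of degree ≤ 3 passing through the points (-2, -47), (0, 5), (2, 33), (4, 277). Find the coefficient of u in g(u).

Write g(u) = au^3 + bu^2 + cu + d. Substituting each data point gives a linear system:
  -8a + 4b - 2c + d = -47
  d = 5
  8a + 4b + 2c + d = 33
  64a + 16b + 4c + d = 277
Solving the system yields a = 5, b = -3, c = 0, d = 5.
So g(u) = 5u³ - 3u² + 5.
The coefficient of u is 0.

0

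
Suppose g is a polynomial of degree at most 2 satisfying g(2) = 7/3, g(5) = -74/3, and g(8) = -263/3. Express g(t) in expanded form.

g(t) = -2t^2 + 5t + 1/3

Write g(t) = at^2 + bt + c. Substituting each data point gives a linear system:
  4a + 2b + c = 7/3
  25a + 5b + c = -74/3
  64a + 8b + c = -263/3
Solving the system yields a = -2, b = 5, c = 1/3.
So g(t) = -2t² + 5t + 1/3.
Check: g(5) = -74/3. ✓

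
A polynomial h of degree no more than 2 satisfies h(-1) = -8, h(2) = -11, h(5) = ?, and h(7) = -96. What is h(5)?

-50

The 3 known points determine the degree-2 polynomial uniquely.
Write h(u) = au^2 + bu + c. Substituting each data point gives a linear system:
  a - b + c = -8
  4a + 2b + c = -11
  49a + 7b + c = -96
Solving the system yields a = -2, b = 1, c = -5.
So h(u) = -2u^2 + u - 5.
Then h(5) = -50.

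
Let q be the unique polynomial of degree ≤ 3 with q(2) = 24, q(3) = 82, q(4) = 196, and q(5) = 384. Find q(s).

q(s) = 3s^3 + s^2 - 4s + 4

Write q(s) = as^3 + bs^2 + cs + d. Substituting each data point gives a linear system:
  8a + 4b + 2c + d = 24
  27a + 9b + 3c + d = 82
  64a + 16b + 4c + d = 196
  125a + 25b + 5c + d = 384
Solving the system yields a = 3, b = 1, c = -4, d = 4.
So q(s) = 3s^3 + s^2 - 4s + 4.
Check: q(4) = 196. ✓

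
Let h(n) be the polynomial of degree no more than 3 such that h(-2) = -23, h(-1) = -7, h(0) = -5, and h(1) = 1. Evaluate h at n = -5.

Forward differences of the values at n = -2, -1, 0, 1:
  h  : -23  -7  -5  1
  Δ  : 16  2  6
  Δ^2: -14  4
  Δ^3: 18
The third differences are constant, confirming degree 3.
Interpolating (Newton forward form) and evaluating at n = -5 gives h(-5) = -335.

-335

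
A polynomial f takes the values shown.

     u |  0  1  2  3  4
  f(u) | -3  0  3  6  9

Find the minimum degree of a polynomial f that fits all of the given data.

1

Forward differences of the values at u = 0, 1, 2, 3, 4:
  f  : -3  0  3  6  9
  Δ  : 3  3  3  3
  Δ^2: 0  0  0
  Δ^3: 0  0
  Δ^4: 0
The first differences are constant (3) and nonzero, while all higher differences vanish, so the minimal degree is 1.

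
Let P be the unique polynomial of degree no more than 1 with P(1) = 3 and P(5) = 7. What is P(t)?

P(t) = t + 2

Using the Lagrange interpolation formula with nodes 1, 5:
  L_0(t) = (t - 5) / -4
  L_1(t) = (t - 1) / 4
Then P(t) = 3·L_0(t) + 7·L_1(t).
Expanding and collecting terms gives P(t) = t + 2.
Check: P(1) = 3. ✓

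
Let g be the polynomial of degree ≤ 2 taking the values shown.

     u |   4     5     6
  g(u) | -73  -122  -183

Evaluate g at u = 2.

-11

Write g(u) = au^2 + bu + c. Substituting each data point gives a linear system:
  16a + 4b + c = -73
  25a + 5b + c = -122
  36a + 6b + c = -183
Solving the system yields a = -6, b = 5, c = 3.
So g(u) = -6u^2 + 5u + 3.
Then g(2) = -11.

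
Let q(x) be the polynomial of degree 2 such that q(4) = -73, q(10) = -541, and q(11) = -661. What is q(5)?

-121

Write q(x) = ax^2 + bx + c. Substituting each data point gives a linear system:
  16a + 4b + c = -73
  100a + 10b + c = -541
  121a + 11b + c = -661
Solving the system yields a = -6, b = 6, c = -1.
So q(x) = -6x² + 6x - 1.
Then q(5) = -121.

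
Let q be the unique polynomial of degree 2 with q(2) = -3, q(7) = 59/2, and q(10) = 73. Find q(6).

Using the Lagrange interpolation formula with nodes 2, 7, 10:
  L_0(s) = (s - 7)(s - 10) / 40
  L_1(s) = (s - 2)(s - 10) / -15
  L_2(s) = (s - 2)(s - 7) / 24
Then q(s) = -3·L_0(s) + 59/2·L_1(s) + 73·L_2(s).
Expanding and collecting terms gives q(s) = s² - (5/2)s - 2.
Evaluating at s = 6: q(6) = 19.

19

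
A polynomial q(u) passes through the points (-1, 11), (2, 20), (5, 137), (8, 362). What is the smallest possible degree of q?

2

Forward differences of the values at u = -1, 2, 5, 8:
  q  : 11  20  137  362
  Δ  : 9  117  225
  Δ^2: 108  108
  Δ^3: 0
The second differences are constant (108) and nonzero, while all higher differences vanish, so the minimal degree is 2.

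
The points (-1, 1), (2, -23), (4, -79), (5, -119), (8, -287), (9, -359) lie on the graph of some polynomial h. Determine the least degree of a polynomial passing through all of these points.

2

Divided differences on the nodes -1, 2, 4, 5, 8, 9:
  order 0: 1  -23  -79  -119  -287  -359
  order 1: -8  -28  -40  -56  -72
  order 2: -4  -4  -4  -4
  order 3: 0  0  0
  order 4: 0  0
  order 5: 0
The order-2 divided differences are all -4 (nonzero) and every higher order vanishes, so the data lies on a polynomial of degree exactly 2.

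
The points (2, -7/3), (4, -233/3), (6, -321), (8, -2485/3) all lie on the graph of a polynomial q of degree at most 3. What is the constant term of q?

1

Write q(x) = ax^3 + bx^2 + cx + d. Substituting each data point gives a linear system:
  8a + 4b + 2c + d = -7/3
  64a + 16b + 4c + d = -233/3
  216a + 36b + 6c + d = -321
  512a + 64b + 8c + d = -2485/3
Solving the system yields a = -2, b = 3, c = 1/3, d = 1.
So q(x) = -2x^3 + 3x^2 + (1/3)x + 1.
The constant term is 1.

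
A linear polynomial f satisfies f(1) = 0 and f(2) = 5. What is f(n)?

f(n) = 5n - 5

Write f(n) = an + b. Substituting each data point gives a linear system:
  a + b = 0
  2a + b = 5
Solving the system yields a = 5, b = -5.
So f(n) = 5n - 5.
Check: f(2) = 5. ✓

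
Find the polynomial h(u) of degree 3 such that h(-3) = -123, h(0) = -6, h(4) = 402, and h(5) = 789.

Using the Lagrange interpolation formula with nodes -3, 0, 4, 5:
  L_0(u) = u(u - 4)(u - 5) / -168
  L_1(u) = (u + 3)(u - 4)(u - 5) / 60
  L_2(u) = (u + 3)u(u - 5) / -28
  L_3(u) = (u + 3)u(u - 4) / 40
Then h(u) = -123·L_0(u) - 6·L_1(u) + 402·L_2(u) + 789·L_3(u).
Expanding and collecting terms gives h(u) = 6u³ + 3u² - 6u - 6.
Check: h(4) = 402. ✓

h(u) = 6u^3 + 3u^2 - 6u - 6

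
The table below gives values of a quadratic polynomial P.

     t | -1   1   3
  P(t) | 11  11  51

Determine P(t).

Write P(t) = at^2 + bt + c. Substituting each data point gives a linear system:
  a - b + c = 11
  a + b + c = 11
  9a + 3b + c = 51
Solving the system yields a = 5, b = 0, c = 6.
So P(t) = 5t^2 + 6.
Check: P(-1) = 11. ✓

P(t) = 5t^2 + 6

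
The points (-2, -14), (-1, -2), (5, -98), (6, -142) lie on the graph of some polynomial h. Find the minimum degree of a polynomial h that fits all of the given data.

2

Divided differences on the nodes -2, -1, 5, 6:
  order 0: -14  -2  -98  -142
  order 1: 12  -16  -44
  order 2: -4  -4
  order 3: 0
The order-2 divided differences are all -4 (nonzero) and every higher order vanishes, so the data lies on a polynomial of degree exactly 2.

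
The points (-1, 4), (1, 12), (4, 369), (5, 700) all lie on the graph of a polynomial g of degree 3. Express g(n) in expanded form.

g(n) = 5n^3 + 3n^2 - n + 5

Write g(n) = an^3 + bn^2 + cn + d. Substituting each data point gives a linear system:
  -a + b - c + d = 4
  a + b + c + d = 12
  64a + 16b + 4c + d = 369
  125a + 25b + 5c + d = 700
Solving the system yields a = 5, b = 3, c = -1, d = 5.
So g(n) = 5n³ + 3n² - n + 5.
Check: g(1) = 12. ✓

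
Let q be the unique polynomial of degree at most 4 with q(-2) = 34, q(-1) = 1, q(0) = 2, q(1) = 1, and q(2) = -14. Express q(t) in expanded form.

Using the Lagrange interpolation formula with nodes -2, -1, 0, 1, 2:
  L_0(t) = (t + 1)t(t - 1)(t - 2) / 24
  L_1(t) = (t + 2)t(t - 1)(t - 2) / -6
  L_2(t) = (t + 2)(t + 1)(t - 1)(t - 2) / 4
  L_3(t) = (t + 2)(t + 1)t(t - 2) / -6
  L_4(t) = (t + 2)(t + 1)t(t - 1) / 24
Then q(t) = 34·L_0(t) + 1·L_1(t) + 2·L_2(t) + 1·L_3(t) - 14·L_4(t).
Expanding and collecting terms gives q(t) = t⁴ - 4t³ - 2t² + 4t + 2.
Check: q(1) = 1. ✓

q(t) = t^4 - 4t^3 - 2t^2 + 4t + 2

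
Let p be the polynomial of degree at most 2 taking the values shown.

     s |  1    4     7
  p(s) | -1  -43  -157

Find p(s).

Using the Lagrange interpolation formula with nodes 1, 4, 7:
  L_0(s) = (s - 4)(s - 7) / 18
  L_1(s) = (s - 1)(s - 7) / -9
  L_2(s) = (s - 1)(s - 4) / 18
Then p(s) = -1·L_0(s) - 43·L_1(s) - 157·L_2(s).
Expanding and collecting terms gives p(s) = -4s² + 6s - 3.
Check: p(1) = -1. ✓

p(s) = -4s^2 + 6s - 3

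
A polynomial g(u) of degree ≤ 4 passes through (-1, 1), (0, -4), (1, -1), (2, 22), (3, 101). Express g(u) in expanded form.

g(u) = u^4 + 3u^2 - u - 4

Write g(u) = au^4 + bu^3 + cu^2 + du + e. Substituting each data point gives a linear system:
  a - b + c - d + e = 1
  e = -4
  a + b + c + d + e = -1
  16a + 8b + 4c + 2d + e = 22
  81a + 27b + 9c + 3d + e = 101
Solving the system yields a = 1, b = 0, c = 3, d = -1, e = -4.
So g(u) = u^4 + 3u^2 - u - 4.
Check: g(3) = 101. ✓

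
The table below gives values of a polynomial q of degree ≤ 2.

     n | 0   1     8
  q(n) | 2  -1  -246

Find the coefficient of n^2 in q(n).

Write q(n) = an^2 + bn + c. Substituting each data point gives a linear system:
  c = 2
  a + b + c = -1
  64a + 8b + c = -246
Solving the system yields a = -4, b = 1, c = 2.
So q(n) = -4n² + n + 2.
The leading coefficient is -4.

-4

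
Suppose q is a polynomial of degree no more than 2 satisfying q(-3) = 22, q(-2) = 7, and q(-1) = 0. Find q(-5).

Forward differences of the values at t = -3, -2, -1:
  q  : 22  7  0
  Δ  : -15  -7
  Δ^2: 8
The second differences are constant, confirming degree 2.
Interpolating (Newton forward form) and evaluating at t = -5 gives q(-5) = 76.

76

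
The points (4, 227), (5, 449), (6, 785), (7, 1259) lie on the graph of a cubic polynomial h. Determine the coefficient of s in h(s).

Write h(s) = as^3 + bs^2 + cs + d. Substituting each data point gives a linear system:
  64a + 16b + 4c + d = 227
  125a + 25b + 5c + d = 449
  216a + 36b + 6c + d = 785
  343a + 49b + 7c + d = 1259
Solving the system yields a = 4, b = -3, c = 5, d = -1.
So h(s) = 4s³ - 3s² + 5s - 1.
The coefficient of s is 5.

5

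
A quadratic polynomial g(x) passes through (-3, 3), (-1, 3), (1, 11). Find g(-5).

Write g(x) = ax^2 + bx + c. Substituting each data point gives a linear system:
  9a - 3b + c = 3
  a - b + c = 3
  a + b + c = 11
Solving the system yields a = 1, b = 4, c = 6.
So g(x) = x^2 + 4x + 6.
Then g(-5) = 11.

11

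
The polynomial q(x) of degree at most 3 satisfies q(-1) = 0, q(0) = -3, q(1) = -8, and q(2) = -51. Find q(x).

Using the Lagrange interpolation formula with nodes -1, 0, 1, 2:
  L_0(x) = x(x - 1)(x - 2) / -6
  L_1(x) = (x + 1)(x - 1)(x - 2) / 2
  L_2(x) = (x + 1)x(x - 2) / -2
  L_3(x) = (x + 1)x(x - 1) / 6
Then q(x) = 0·L_0(x) - 3·L_1(x) - 8·L_2(x) - 51·L_3(x).
Expanding and collecting terms gives q(x) = -6x^3 - x^2 + 2x - 3.
Check: q(0) = -3. ✓

q(x) = -6x^3 - x^2 + 2x - 3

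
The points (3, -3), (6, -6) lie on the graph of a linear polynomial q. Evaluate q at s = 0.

Write q(s) = as + b. Substituting each data point gives a linear system:
  3a + b = -3
  6a + b = -6
Solving the system yields a = -1, b = 0.
So q(s) = -s.
Then q(0) = 0.

0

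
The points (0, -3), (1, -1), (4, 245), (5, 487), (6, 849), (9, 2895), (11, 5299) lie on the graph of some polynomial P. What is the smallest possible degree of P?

Divided differences on the nodes 0, 1, 4, 5, 6, 9, 11:
  order 0: -3  -1  245  487  849  2895  5299
  order 1: 2  82  242  362  682  1202
  order 2: 20  40  60  80  104
  order 3: 4  4  4  4
  order 4: 0  0  0
  order 5: 0  0
  order 6: 0
The order-3 divided differences are all 4 (nonzero) and every higher order vanishes, so the data lies on a polynomial of degree exactly 3.

3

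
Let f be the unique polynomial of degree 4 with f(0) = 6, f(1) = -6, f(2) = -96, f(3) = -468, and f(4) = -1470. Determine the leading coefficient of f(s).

-6

Write f(s) = as^4 + bs^3 + cs^2 + ds + e. Substituting each data point gives a linear system:
  e = 6
  a + b + c + d + e = -6
  16a + 8b + 4c + 2d + e = -96
  81a + 27b + 9c + 3d + e = -468
  256a + 64b + 16c + 4d + e = -1470
Solving the system yields a = -6, b = 2, c = -3, d = -5, e = 6.
So f(s) = -6s⁴ + 2s³ - 3s² - 5s + 6.
The leading coefficient is -6.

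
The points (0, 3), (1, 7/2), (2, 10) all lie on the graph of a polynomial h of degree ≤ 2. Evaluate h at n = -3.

Write h(n) = an^2 + bn + c. Substituting each data point gives a linear system:
  c = 3
  a + b + c = 7/2
  4a + 2b + c = 10
Solving the system yields a = 3, b = -5/2, c = 3.
So h(n) = 3n² - (5/2)n + 3.
Then h(-3) = 75/2.

75/2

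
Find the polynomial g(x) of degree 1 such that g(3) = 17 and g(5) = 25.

Write g(x) = ax + b. Substituting each data point gives a linear system:
  3a + b = 17
  5a + b = 25
Solving the system yields a = 4, b = 5.
So g(x) = 4x + 5.
Check: g(5) = 25. ✓

g(x) = 4x + 5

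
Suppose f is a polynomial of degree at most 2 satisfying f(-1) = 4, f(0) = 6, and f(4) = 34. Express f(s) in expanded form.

Write f(s) = as^2 + bs + c. Substituting each data point gives a linear system:
  a - b + c = 4
  c = 6
  16a + 4b + c = 34
Solving the system yields a = 1, b = 3, c = 6.
So f(s) = s² + 3s + 6.
Check: f(-1) = 4. ✓

f(s) = s^2 + 3s + 6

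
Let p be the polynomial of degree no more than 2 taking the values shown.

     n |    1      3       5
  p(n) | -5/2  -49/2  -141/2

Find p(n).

Using the Lagrange interpolation formula with nodes 1, 3, 5:
  L_0(n) = (n - 3)(n - 5) / 8
  L_1(n) = (n - 1)(n - 5) / -4
  L_2(n) = (n - 1)(n - 3) / 8
Then p(n) = -5/2·L_0(n) - 49/2·L_1(n) - 141/2·L_2(n).
Expanding and collecting terms gives p(n) = -3n^2 + n - 1/2.
Check: p(1) = -5/2. ✓

p(n) = -3n^2 + n - 1/2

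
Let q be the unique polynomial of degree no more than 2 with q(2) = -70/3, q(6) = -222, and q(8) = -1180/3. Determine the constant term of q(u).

Write q(u) = au^2 + bu + c. Substituting each data point gives a linear system:
  4a + 2b + c = -70/3
  36a + 6b + c = -222
  64a + 8b + c = -1180/3
Solving the system yields a = -6, b = -5/3, c = 4.
So q(u) = -6u^2 - (5/3)u + 4.
The constant term is 4.

4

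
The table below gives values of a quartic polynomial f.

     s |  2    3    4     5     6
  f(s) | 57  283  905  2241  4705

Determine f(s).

Write f(s) = as^4 + bs^3 + cs^2 + ds + e. Substituting each data point gives a linear system:
  16a + 8b + 4c + 2d + e = 57
  81a + 27b + 9c + 3d + e = 283
  256a + 64b + 16c + 4d + e = 905
  625a + 125b + 25c + 5d + e = 2241
  1296a + 216b + 36c + 6d + e = 4705
Solving the system yields a = 4, b = -3, c = 5, d = -2, e = 1.
So f(s) = 4s^4 - 3s^3 + 5s^2 - 2s + 1.
Check: f(6) = 4705. ✓

f(s) = 4s^4 - 3s^3 + 5s^2 - 2s + 1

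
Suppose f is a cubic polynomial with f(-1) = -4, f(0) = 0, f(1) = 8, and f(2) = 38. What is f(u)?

Write f(u) = au^3 + bu^2 + cu + d. Substituting each data point gives a linear system:
  -a + b - c + d = -4
  d = 0
  a + b + c + d = 8
  8a + 4b + 2c + d = 38
Solving the system yields a = 3, b = 2, c = 3, d = 0.
So f(u) = 3u^3 + 2u^2 + 3u.
Check: f(1) = 8. ✓

f(u) = 3u^3 + 2u^2 + 3u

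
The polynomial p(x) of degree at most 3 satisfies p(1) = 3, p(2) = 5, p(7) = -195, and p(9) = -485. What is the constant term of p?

1

Write p(x) = ax^3 + bx^2 + cx + d. Substituting each data point gives a linear system:
  a + b + c + d = 3
  8a + 4b + 2c + d = 5
  343a + 49b + 7c + d = -195
  729a + 81b + 9c + d = -485
Solving the system yields a = -1, b = 3, c = 0, d = 1.
So p(x) = -x^3 + 3x^2 + 1.
The constant term is 1.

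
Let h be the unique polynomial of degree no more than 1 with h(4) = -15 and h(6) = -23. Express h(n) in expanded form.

Write h(n) = an + b. Substituting each data point gives a linear system:
  4a + b = -15
  6a + b = -23
Solving the system yields a = -4, b = 1.
So h(n) = -4n + 1.
Check: h(6) = -23. ✓

h(n) = -4n + 1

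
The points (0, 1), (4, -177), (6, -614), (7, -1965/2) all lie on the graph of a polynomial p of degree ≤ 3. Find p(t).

p(t) = -3t^3 + t^2 - (1/2)t + 1

Write p(t) = at^3 + bt^2 + ct + d. Substituting each data point gives a linear system:
  d = 1
  64a + 16b + 4c + d = -177
  216a + 36b + 6c + d = -614
  343a + 49b + 7c + d = -1965/2
Solving the system yields a = -3, b = 1, c = -1/2, d = 1.
So p(t) = -3t^3 + t^2 - (1/2)t + 1.
Check: p(0) = 1. ✓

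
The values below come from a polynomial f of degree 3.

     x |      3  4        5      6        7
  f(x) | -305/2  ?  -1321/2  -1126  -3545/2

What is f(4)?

-346

On equispaced nodes a degree-3 polynomial has vanishing fourth forward difference, so
  f(3) - 4·f(4) + 6·f(5) - 4·f(6) + f(7) = 0.
Substituting the known values and solving for f(4):
  -4·f(4) = 1384
  f(4) = -346.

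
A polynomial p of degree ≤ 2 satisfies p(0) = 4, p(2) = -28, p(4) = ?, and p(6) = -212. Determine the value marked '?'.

On equispaced nodes a degree-2 polynomial has vanishing third forward difference, so
  - p(0) + 3·p(2) - 3·p(4) + p(6) = 0.
Substituting the known values and solving for p(4):
  -3·p(4) = 300
  p(4) = -100.

-100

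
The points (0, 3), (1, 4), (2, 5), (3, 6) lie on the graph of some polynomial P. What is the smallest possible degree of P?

Forward differences of the values at x = 0, 1, 2, 3:
  P  : 3  4  5  6
  Δ  : 1  1  1
  Δ^2: 0  0
  Δ^3: 0
The first differences are constant (1) and nonzero, while all higher differences vanish, so the minimal degree is 1.

1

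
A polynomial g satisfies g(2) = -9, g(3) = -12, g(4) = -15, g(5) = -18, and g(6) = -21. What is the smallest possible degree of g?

1

Forward differences of the values at x = 2, 3, 4, 5, 6:
  g  : -9  -12  -15  -18  -21
  Δ  : -3  -3  -3  -3
  Δ^2: 0  0  0
  Δ^3: 0  0
  Δ^4: 0
The first differences are constant (-3) and nonzero, while all higher differences vanish, so the minimal degree is 1.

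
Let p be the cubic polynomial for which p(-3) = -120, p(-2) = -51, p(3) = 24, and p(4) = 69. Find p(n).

p(n) = 2n^3 - 5n^2 + 6n - 3

Using the Lagrange interpolation formula with nodes -3, -2, 3, 4:
  L_0(n) = (n + 2)(n - 3)(n - 4) / -42
  L_1(n) = (n + 3)(n - 3)(n - 4) / 30
  L_2(n) = (n + 3)(n + 2)(n - 4) / -30
  L_3(n) = (n + 3)(n + 2)(n - 3) / 42
Then p(n) = -120·L_0(n) - 51·L_1(n) + 24·L_2(n) + 69·L_3(n).
Expanding and collecting terms gives p(n) = 2n^3 - 5n^2 + 6n - 3.
Check: p(4) = 69. ✓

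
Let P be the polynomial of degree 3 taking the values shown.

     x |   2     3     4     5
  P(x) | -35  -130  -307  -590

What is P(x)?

P(x) = -4x^3 - 5x^2 + 6x + 5

Using the Lagrange interpolation formula with nodes 2, 3, 4, 5:
  L_0(x) = (x - 3)(x - 4)(x - 5) / -6
  L_1(x) = (x - 2)(x - 4)(x - 5) / 2
  L_2(x) = (x - 2)(x - 3)(x - 5) / -2
  L_3(x) = (x - 2)(x - 3)(x - 4) / 6
Then P(x) = -35·L_0(x) - 130·L_1(x) - 307·L_2(x) - 590·L_3(x).
Expanding and collecting terms gives P(x) = -4x³ - 5x² + 6x + 5.
Check: P(3) = -130. ✓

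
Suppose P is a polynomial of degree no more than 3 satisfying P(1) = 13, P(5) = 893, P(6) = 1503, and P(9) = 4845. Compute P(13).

Write P(t) = at^3 + bt^2 + ct + d. Substituting each data point gives a linear system:
  a + b + c + d = 13
  125a + 25b + 5c + d = 893
  216a + 36b + 6c + d = 1503
  729a + 81b + 9c + d = 4845
Solving the system yields a = 6, b = 6, c = -2, d = 3.
So P(t) = 6t^3 + 6t^2 - 2t + 3.
Then P(13) = 14173.

14173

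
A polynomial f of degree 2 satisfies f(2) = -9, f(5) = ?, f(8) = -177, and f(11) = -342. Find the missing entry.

On equispaced nodes a degree-2 polynomial has vanishing third forward difference, so
  - f(2) + 3·f(5) - 3·f(8) + f(11) = 0.
Substituting the known values and solving for f(5):
  3·f(5) = -198
  f(5) = -66.

-66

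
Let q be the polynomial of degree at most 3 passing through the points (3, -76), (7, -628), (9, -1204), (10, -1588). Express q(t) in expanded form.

Using the Lagrange interpolation formula with nodes 3, 7, 9, 10:
  L_0(t) = (t - 7)(t - 9)(t - 10) / -168
  L_1(t) = (t - 3)(t - 9)(t - 10) / 24
  L_2(t) = (t - 3)(t - 7)(t - 10) / -12
  L_3(t) = (t - 3)(t - 7)(t - 9) / 21
Then q(t) = -76·L_0(t) - 628·L_1(t) - 1204·L_2(t) - 1588·L_3(t).
Expanding and collecting terms gives q(t) = -t³ - 6t² + t + 2.
Check: q(9) = -1204. ✓

q(t) = -t^3 - 6t^2 + t + 2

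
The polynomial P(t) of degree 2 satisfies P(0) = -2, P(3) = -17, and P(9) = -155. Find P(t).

P(t) = -2t^2 + t - 2

Write P(t) = at^2 + bt + c. Substituting each data point gives a linear system:
  c = -2
  9a + 3b + c = -17
  81a + 9b + c = -155
Solving the system yields a = -2, b = 1, c = -2.
So P(t) = -2t^2 + t - 2.
Check: P(9) = -155. ✓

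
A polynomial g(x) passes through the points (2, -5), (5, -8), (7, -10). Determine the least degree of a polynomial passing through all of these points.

1

Divided differences on the nodes 2, 5, 7:
  order 0: -5  -8  -10
  order 1: -1  -1
  order 2: 0
The order-1 divided differences are all -1 (nonzero) and every higher order vanishes, so the data lies on a polynomial of degree exactly 1.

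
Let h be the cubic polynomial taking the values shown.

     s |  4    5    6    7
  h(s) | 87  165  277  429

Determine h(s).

h(s) = s^3 + 2s^2 - s - 5

Write h(s) = as^3 + bs^2 + cs + d. Substituting each data point gives a linear system:
  64a + 16b + 4c + d = 87
  125a + 25b + 5c + d = 165
  216a + 36b + 6c + d = 277
  343a + 49b + 7c + d = 429
Solving the system yields a = 1, b = 2, c = -1, d = -5.
So h(s) = s³ + 2s² - s - 5.
Check: h(6) = 277. ✓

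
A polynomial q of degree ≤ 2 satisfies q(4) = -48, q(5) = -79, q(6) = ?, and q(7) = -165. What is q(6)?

On equispaced nodes a degree-2 polynomial has vanishing third forward difference, so
  - q(4) + 3·q(5) - 3·q(6) + q(7) = 0.
Substituting the known values and solving for q(6):
  -3·q(6) = 354
  q(6) = -118.

-118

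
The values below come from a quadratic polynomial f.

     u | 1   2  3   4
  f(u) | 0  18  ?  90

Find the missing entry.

On equispaced nodes a degree-2 polynomial has vanishing third forward difference, so
  - f(1) + 3·f(2) - 3·f(3) + f(4) = 0.
Substituting the known values and solving for f(3):
  -3·f(3) = -144
  f(3) = 48.

48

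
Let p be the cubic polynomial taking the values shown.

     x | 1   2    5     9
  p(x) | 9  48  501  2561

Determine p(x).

Write p(x) = ax^3 + bx^2 + cx + d. Substituting each data point gives a linear system:
  a + b + c + d = 9
  8a + 4b + 2c + d = 48
  125a + 25b + 5c + d = 501
  729a + 81b + 9c + d = 2561
Solving the system yields a = 3, b = 4, c = 6, d = -4.
So p(x) = 3x^3 + 4x^2 + 6x - 4.
Check: p(5) = 501. ✓

p(x) = 3x^3 + 4x^2 + 6x - 4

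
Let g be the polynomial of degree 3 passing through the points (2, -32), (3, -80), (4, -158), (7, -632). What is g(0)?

Using the Lagrange interpolation formula with nodes 2, 3, 4, 7:
  L_0(n) = (n - 3)(n - 4)(n - 7) / -10
  L_1(n) = (n - 2)(n - 4)(n - 7) / 4
  L_2(n) = (n - 2)(n - 3)(n - 7) / -6
  L_3(n) = (n - 2)(n - 3)(n - 4) / 60
Then g(n) = -32·L_0(n) - 80·L_1(n) - 158·L_2(n) - 632·L_3(n).
Expanding and collecting terms gives g(n) = -n^3 - 6n^2 + n - 2.
Evaluating at n = 0: g(0) = -2.

-2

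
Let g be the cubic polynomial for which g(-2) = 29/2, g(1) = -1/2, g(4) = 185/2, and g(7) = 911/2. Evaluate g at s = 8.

1329/2

Write g(s) = as^3 + bs^2 + cs + d. Substituting each data point gives a linear system:
  -8a + 4b - 2c + d = 29/2
  a + b + c + d = -1/2
  64a + 16b + 4c + d = 185/2
  343a + 49b + 7c + d = 911/2
Solving the system yields a = 1, b = 3, c = -5, d = 1/2.
So g(s) = s^3 + 3s^2 - 5s + 1/2.
Then g(8) = 1329/2.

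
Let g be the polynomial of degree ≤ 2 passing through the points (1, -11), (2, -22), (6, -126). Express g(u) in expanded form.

Using the Lagrange interpolation formula with nodes 1, 2, 6:
  L_0(u) = (u - 2)(u - 6) / 5
  L_1(u) = (u - 1)(u - 6) / -4
  L_2(u) = (u - 1)(u - 2) / 20
Then g(u) = -11·L_0(u) - 22·L_1(u) - 126·L_2(u).
Expanding and collecting terms gives g(u) = -3u² - 2u - 6.
Check: g(6) = -126. ✓

g(u) = -3u^2 - 2u - 6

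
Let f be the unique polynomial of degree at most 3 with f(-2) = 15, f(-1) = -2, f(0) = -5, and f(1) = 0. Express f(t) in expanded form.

Using the Lagrange interpolation formula with nodes -2, -1, 0, 1:
  L_0(t) = (t + 1)t(t - 1) / -6
  L_1(t) = (t + 2)t(t - 1) / 2
  L_2(t) = (t + 2)(t + 1)(t - 1) / -2
  L_3(t) = (t + 2)(t + 1)t / 6
Then f(t) = 15·L_0(t) - 2·L_1(t) - 5·L_2(t) + 0·L_3(t).
Expanding and collecting terms gives f(t) = -t^3 + 4t^2 + 2t - 5.
Check: f(-2) = 15. ✓

f(t) = -t^3 + 4t^2 + 2t - 5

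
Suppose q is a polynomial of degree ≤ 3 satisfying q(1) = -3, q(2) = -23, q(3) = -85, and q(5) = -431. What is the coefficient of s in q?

Write q(s) = as^3 + bs^2 + cs + d. Substituting each data point gives a linear system:
  a + b + c + d = -3
  8a + 4b + 2c + d = -23
  27a + 9b + 3c + d = -85
  125a + 25b + 5c + d = -431
Solving the system yields a = -4, b = 3, c = -1, d = -1.
So q(s) = -4s^3 + 3s^2 - s - 1.
The coefficient of s is -1.

-1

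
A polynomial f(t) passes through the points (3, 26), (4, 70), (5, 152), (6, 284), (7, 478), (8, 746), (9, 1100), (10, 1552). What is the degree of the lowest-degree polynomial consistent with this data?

3

Forward differences of the values at t = 3, 4, 5, 6, 7, 8, 9, 10:
  f  : 26  70  152  284  478  746  1100  1552
  Δ  : 44  82  132  194  268  354  452
  Δ^2: 38  50  62  74  86  98
  Δ^3: 12  12  12  12  12
  Δ^4: 0  0  0  0
  Δ^5: 0  0  0
  Δ^6: 0  0
  Δ^7: 0
The third differences are constant (12) and nonzero, while all higher differences vanish, so the minimal degree is 3.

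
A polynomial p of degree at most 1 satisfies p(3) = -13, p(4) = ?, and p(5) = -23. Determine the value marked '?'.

-18

The 2 known points determine the degree-1 polynomial uniquely.
Write p(x) = ax + b. Substituting each data point gives a linear system:
  3a + b = -13
  5a + b = -23
Solving the system yields a = -5, b = 2.
So p(x) = -5x + 2.
Then p(4) = -18.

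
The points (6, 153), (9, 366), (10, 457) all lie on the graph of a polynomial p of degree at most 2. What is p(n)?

p(n) = 5n^2 - 4n - 3

Write p(n) = an^2 + bn + c. Substituting each data point gives a linear system:
  36a + 6b + c = 153
  81a + 9b + c = 366
  100a + 10b + c = 457
Solving the system yields a = 5, b = -4, c = -3.
So p(n) = 5n^2 - 4n - 3.
Check: p(10) = 457. ✓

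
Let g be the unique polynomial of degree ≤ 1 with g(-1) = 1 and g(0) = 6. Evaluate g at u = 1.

Using the Lagrange interpolation formula with nodes -1, 0:
  L_0(u) = u / -1
  L_1(u) = (u + 1) / 1
Then g(u) = 1·L_0(u) + 6·L_1(u).
Expanding and collecting terms gives g(u) = 5u + 6.
Evaluating at u = 1: g(1) = 11.

11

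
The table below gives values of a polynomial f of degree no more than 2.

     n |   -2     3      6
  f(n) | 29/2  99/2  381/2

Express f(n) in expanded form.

f(n) = 5n^2 + 2n - 3/2

Write f(n) = an^2 + bn + c. Substituting each data point gives a linear system:
  4a - 2b + c = 29/2
  9a + 3b + c = 99/2
  36a + 6b + c = 381/2
Solving the system yields a = 5, b = 2, c = -3/2.
So f(n) = 5n² + 2n - 3/2.
Check: f(-2) = 29/2. ✓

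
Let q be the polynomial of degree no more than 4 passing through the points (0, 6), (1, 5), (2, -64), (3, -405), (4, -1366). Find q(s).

q(s) = -6s^4 + 2s^3 + 2s^2 + s + 6

Write q(s) = as^4 + bs^3 + cs^2 + ds + e. Substituting each data point gives a linear system:
  e = 6
  a + b + c + d + e = 5
  16a + 8b + 4c + 2d + e = -64
  81a + 27b + 9c + 3d + e = -405
  256a + 64b + 16c + 4d + e = -1366
Solving the system yields a = -6, b = 2, c = 2, d = 1, e = 6.
So q(s) = -6s⁴ + 2s³ + 2s² + s + 6.
Check: q(1) = 5. ✓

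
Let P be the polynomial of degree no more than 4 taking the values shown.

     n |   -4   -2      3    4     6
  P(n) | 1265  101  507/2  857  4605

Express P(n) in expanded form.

Write P(n) = an^4 + bn^3 + cn^2 + dn + e. Substituting each data point gives a linear system:
  256a - 64b + 16c - 4d + e = 1265
  16a - 8b + 4c - 2d + e = 101
  81a + 27b + 9c + 3d + e = 507/2
  256a + 64b + 16c + 4d + e = 857
  1296a + 216b + 36c + 6d + e = 4605
Solving the system yields a = 4, b = -3, c = 5/2, d = -3, e = -3.
So P(n) = 4n^4 - 3n^3 + (5/2)n^2 - 3n - 3.
Check: P(3) = 507/2. ✓

P(n) = 4n^4 - 3n^3 + (5/2)n^2 - 3n - 3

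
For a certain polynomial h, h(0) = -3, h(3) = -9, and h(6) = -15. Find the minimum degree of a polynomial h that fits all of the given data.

Forward differences of the values at n = 0, 3, 6:
  h  : -3  -9  -15
  Δ  : -6  -6
  Δ^2: 0
The first differences are constant (-6) and nonzero, while all higher differences vanish, so the minimal degree is 1.

1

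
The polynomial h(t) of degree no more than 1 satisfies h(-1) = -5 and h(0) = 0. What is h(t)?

Using the Lagrange interpolation formula with nodes -1, 0:
  L_0(t) = t / -1
  L_1(t) = (t + 1) / 1
Then h(t) = -5·L_0(t) + 0·L_1(t).
Expanding and collecting terms gives h(t) = 5t.
Check: h(-1) = -5. ✓

h(t) = 5t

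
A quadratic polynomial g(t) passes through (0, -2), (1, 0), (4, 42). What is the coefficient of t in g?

Write g(t) = at^2 + bt + c. Substituting each data point gives a linear system:
  c = -2
  a + b + c = 0
  16a + 4b + c = 42
Solving the system yields a = 3, b = -1, c = -2.
So g(t) = 3t^2 - t - 2.
The coefficient of t is -1.

-1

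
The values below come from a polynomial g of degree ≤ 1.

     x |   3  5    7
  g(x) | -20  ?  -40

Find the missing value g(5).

On equispaced nodes a degree-1 polynomial has vanishing second forward difference, so
  g(3) - 2·g(5) + g(7) = 0.
Substituting the known values and solving for g(5):
  -2·g(5) = 60
  g(5) = -30.

-30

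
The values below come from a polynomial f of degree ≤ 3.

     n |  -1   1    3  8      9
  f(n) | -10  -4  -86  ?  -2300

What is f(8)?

The 4 known points determine the degree-3 polynomial uniquely.
Write f(n) = an^3 + bn^2 + cn + d. Substituting each data point gives a linear system:
  -a + b - c + d = -10
  a + b + c + d = -4
  27a + 9b + 3c + d = -86
  729a + 81b + 9c + d = -2300
Solving the system yields a = -3, b = -2, c = 6, d = -5.
So f(n) = -3n^3 - 2n^2 + 6n - 5.
Then f(8) = -1621.

-1621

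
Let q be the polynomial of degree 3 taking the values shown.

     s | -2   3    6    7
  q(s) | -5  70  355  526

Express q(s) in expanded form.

Write q(s) = as^3 + bs^2 + cs + d. Substituting each data point gives a linear system:
  -8a + 4b - 2c + d = -5
  27a + 9b + 3c + d = 70
  216a + 36b + 6c + d = 355
  343a + 49b + 7c + d = 526
Solving the system yields a = 1, b = 3, c = 5, d = 1.
So q(s) = s³ + 3s² + 5s + 1.
Check: q(3) = 70. ✓

q(s) = s^3 + 3s^2 + 5s + 1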